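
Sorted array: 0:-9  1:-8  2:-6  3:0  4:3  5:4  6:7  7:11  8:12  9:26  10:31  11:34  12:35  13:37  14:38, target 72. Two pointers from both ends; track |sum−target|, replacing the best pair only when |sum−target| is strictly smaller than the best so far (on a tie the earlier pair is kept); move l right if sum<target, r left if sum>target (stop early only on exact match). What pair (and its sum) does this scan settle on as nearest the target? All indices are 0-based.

l=0 r=14: -9+38=29 d=43 *, l++
l=1 r=14: -8+38=30 d=42 *, l++
l=2 r=14: -6+38=32 d=40 *, l++
l=3 r=14: 0+38=38 d=34 *, l++
l=4 r=14: 3+38=41 d=31 *, l++
l=5 r=14: 4+38=42 d=30 *, l++
l=6 r=14: 7+38=45 d=27 *, l++
l=7 r=14: 11+38=49 d=23 *, l++
l=8 r=14: 12+38=50 d=22 *, l++
l=9 r=14: 26+38=64 d=8 *, l++
l=10 r=14: 31+38=69 d=3 *, l++
l=11 r=14: 34+38=72 d=0 *, stop

pair (34, 38) with sum 72 (|Δ|=0)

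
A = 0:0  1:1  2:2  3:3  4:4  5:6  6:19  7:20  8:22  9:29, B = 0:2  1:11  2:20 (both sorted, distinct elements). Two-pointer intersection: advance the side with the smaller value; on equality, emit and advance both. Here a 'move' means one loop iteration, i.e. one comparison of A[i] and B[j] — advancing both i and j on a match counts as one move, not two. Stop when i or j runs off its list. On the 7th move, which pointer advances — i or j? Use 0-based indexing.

j

i=0 j=0: 0<2, i++
i=1 j=0: 1<2, i++
i=2 j=0: 2==2 emit, i++,j++
i=3 j=1: 3<11, i++
i=4 j=1: 4<11, i++
i=5 j=1: 6<11, i++
i=6 j=1: 19>11, j++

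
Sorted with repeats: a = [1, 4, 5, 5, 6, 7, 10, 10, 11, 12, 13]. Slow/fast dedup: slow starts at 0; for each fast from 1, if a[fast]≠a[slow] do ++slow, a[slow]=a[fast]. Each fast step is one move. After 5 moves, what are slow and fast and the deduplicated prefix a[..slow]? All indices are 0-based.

slow=0 fast=1: a[fast]=4≠a[slow]=1 write a[1]=4, slow++,fast++
slow=1 fast=2: a[fast]=5≠a[slow]=4 write a[2]=5, slow++,fast++
slow=2 fast=3: a[fast]=5=a[slow] dup, fast++
slow=2 fast=4: a[fast]=6≠a[slow]=5 write a[3]=6, slow++,fast++
slow=3 fast=5: a[fast]=7≠a[slow]=6 write a[4]=7, slow++,fast++

slow=4, fast=6, prefix=[1, 4, 5, 6, 7]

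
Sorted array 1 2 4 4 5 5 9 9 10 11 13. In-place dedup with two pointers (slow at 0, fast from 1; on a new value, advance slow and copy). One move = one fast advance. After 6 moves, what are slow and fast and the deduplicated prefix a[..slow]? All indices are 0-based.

slow=4, fast=7, prefix=[1, 2, 4, 5, 9]

(s=0,f=1) a[fast]=2≠a[slow]=1 write a[1]=2 → slow++,fast++
(s=1,f=2) a[fast]=4≠a[slow]=2 write a[2]=4 → slow++,fast++
(s=2,f=3) a[fast]=4=a[slow] dup → fast++
(s=2,f=4) a[fast]=5≠a[slow]=4 write a[3]=5 → slow++,fast++
(s=3,f=5) a[fast]=5=a[slow] dup → fast++
(s=3,f=6) a[fast]=9≠a[slow]=5 write a[4]=9 → slow++,fast++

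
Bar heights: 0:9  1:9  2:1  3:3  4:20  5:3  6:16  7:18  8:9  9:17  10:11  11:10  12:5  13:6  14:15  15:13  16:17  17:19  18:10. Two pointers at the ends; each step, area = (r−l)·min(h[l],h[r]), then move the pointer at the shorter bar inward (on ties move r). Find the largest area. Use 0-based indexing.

l=0 r=18: min(9,10)*18=162 best=162 *, l++
l=1 r=18: min(9,10)*17=153 best=162, l++
l=2 r=18: min(1,10)*16=16 best=162, l++
l=3 r=18: min(3,10)*15=45 best=162, l++
l=4 r=18: min(20,10)*14=140 best=162, r--
l=4 r=17: min(20,19)*13=247 best=247 *, r--
l=4 r=16: min(20,17)*12=204 best=247, r--
l=4 r=15: min(20,13)*11=143 best=247, r--
l=4 r=14: min(20,15)*10=150 best=247, r--
l=4 r=13: min(20,6)*9=54 best=247, r--
l=4 r=12: min(20,5)*8=40 best=247, r--
l=4 r=11: min(20,10)*7=70 best=247, r--
l=4 r=10: min(20,11)*6=66 best=247, r--
l=4 r=9: min(20,17)*5=85 best=247, r--
l=4 r=8: min(20,9)*4=36 best=247, r--
l=4 r=7: min(20,18)*3=54 best=247, r--
l=4 r=6: min(20,16)*2=32 best=247, r--
l=4 r=5: min(20,3)*1=3 best=247, r--

max area = 247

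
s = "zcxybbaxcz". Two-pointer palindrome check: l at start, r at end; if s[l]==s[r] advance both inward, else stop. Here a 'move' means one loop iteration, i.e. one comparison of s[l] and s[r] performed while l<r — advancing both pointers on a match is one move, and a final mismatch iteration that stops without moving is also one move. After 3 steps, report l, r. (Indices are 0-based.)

l=3, r=6

[0,9] 'z'=='z' → l++,r--
[1,8] 'c'=='c' → l++,r--
[2,7] 'x'=='x' → l++,r--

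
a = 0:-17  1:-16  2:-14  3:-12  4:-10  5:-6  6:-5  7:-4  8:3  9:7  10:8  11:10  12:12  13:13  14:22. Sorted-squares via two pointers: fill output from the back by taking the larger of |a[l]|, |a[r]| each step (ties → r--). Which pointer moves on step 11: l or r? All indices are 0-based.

r

[0,14] |-17|<=|22| out[14]=484 → r--
[0,13] |-17|>|13| out[13]=289 → l++
[1,13] |-16|>|13| out[12]=256 → l++
[2,13] |-14|>|13| out[11]=196 → l++
[3,13] |-12|<=|13| out[10]=169 → r--
[3,12] |-12|<=|12| out[9]=144 → r--
[3,11] |-12|>|10| out[8]=144 → l++
[4,11] |-10|<=|10| out[7]=100 → r--
[4,10] |-10|>|8| out[6]=100 → l++
[5,10] |-6|<=|8| out[5]=64 → r--
[5,9] |-6|<=|7| out[4]=49 → r--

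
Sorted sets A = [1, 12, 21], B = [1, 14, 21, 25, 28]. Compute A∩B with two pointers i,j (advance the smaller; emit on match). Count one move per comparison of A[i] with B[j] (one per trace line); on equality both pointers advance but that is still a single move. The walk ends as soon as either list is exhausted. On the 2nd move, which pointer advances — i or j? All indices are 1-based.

i=1 j=1: 1==1 emit, i++,j++
i=2 j=2: 12<14, i++

i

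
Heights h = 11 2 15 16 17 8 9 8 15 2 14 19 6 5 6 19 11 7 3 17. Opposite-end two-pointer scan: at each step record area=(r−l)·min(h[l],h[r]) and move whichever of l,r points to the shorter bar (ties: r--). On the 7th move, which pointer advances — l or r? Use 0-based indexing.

l=0 r=19: min(11,17)*19=209 best=209 *, l++
l=1 r=19: min(2,17)*18=36 best=209, l++
l=2 r=19: min(15,17)*17=255 best=255 *, l++
l=3 r=19: min(16,17)*16=256 best=256 *, l++
l=4 r=19: min(17,17)*15=255 best=256, r--
l=4 r=18: min(17,3)*14=42 best=256, r--
l=4 r=17: min(17,7)*13=91 best=256, r--

r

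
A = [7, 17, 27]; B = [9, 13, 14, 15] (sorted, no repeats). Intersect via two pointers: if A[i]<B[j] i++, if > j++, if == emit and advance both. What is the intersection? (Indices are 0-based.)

intersection = []

[i=0,j=0] 7<9 → i++
[i=1,j=0] 17>9 → j++
[i=1,j=1] 17>13 → j++
[i=1,j=2] 17>14 → j++
[i=1,j=3] 17>15 → j++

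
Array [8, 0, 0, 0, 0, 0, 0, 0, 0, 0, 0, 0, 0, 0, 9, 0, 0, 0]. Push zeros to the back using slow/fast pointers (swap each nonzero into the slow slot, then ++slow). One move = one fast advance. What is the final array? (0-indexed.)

(s=0,f=0) a[fast]=8≠0 swap→a[0]=8 → slow++,fast++
(s=1,f=1) a[fast]=0 → fast++
(s=1,f=2) a[fast]=0 → fast++
(s=1,f=3) a[fast]=0 → fast++
(s=1,f=4) a[fast]=0 → fast++
(s=1,f=5) a[fast]=0 → fast++
(s=1,f=6) a[fast]=0 → fast++
(s=1,f=7) a[fast]=0 → fast++
(s=1,f=8) a[fast]=0 → fast++
(s=1,f=9) a[fast]=0 → fast++
(s=1,f=10) a[fast]=0 → fast++
(s=1,f=11) a[fast]=0 → fast++
(s=1,f=12) a[fast]=0 → fast++
(s=1,f=13) a[fast]=0 → fast++
(s=1,f=14) a[fast]=9≠0 swap→a[1]=9 → slow++,fast++
(s=2,f=15) a[fast]=0 → fast++
(s=2,f=16) a[fast]=0 → fast++
(s=2,f=17) a[fast]=0 → fast++

[8, 9, 0, 0, 0, 0, 0, 0, 0, 0, 0, 0, 0, 0, 0, 0, 0, 0]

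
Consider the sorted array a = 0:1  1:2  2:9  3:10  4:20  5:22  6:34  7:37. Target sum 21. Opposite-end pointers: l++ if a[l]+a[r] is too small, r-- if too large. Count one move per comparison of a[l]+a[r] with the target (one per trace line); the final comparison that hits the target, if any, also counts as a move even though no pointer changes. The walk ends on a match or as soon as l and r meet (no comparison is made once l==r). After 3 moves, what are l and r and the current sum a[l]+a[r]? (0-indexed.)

[0,7] 1+37=38 >21 → r--
[0,6] 1+34=35 >21 → r--
[0,5] 1+22=23 >21 → r--

l=0, r=4, sum=21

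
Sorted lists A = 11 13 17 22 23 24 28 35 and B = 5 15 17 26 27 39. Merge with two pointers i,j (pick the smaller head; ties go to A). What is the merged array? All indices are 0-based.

[5, 11, 13, 15, 17, 17, 22, 23, 24, 26, 27, 28, 35, 39]

i=0 j=0: A[i]=11>B[j]=5 take 5, j++
i=0 j=1: A[i]=11<=B[j]=15 take 11, i++
i=1 j=1: A[i]=13<=B[j]=15 take 13, i++
i=2 j=1: A[i]=17>B[j]=15 take 15, j++
i=2 j=2: A[i]=17<=B[j]=17 take 17, i++
i=3 j=2: A[i]=22>B[j]=17 take 17, j++
i=3 j=3: A[i]=22<=B[j]=26 take 22, i++
i=4 j=3: A[i]=23<=B[j]=26 take 23, i++
i=5 j=3: A[i]=24<=B[j]=26 take 24, i++
i=6 j=3: A[i]=28>B[j]=26 take 26, j++
i=6 j=4: A[i]=28>B[j]=27 take 27, j++
i=6 j=5: A[i]=28<=B[j]=39 take 28, i++
i=7 j=5: A[i]=35<=B[j]=39 take 35, i++
i=8 j=5: A done, take B[j]=39, j++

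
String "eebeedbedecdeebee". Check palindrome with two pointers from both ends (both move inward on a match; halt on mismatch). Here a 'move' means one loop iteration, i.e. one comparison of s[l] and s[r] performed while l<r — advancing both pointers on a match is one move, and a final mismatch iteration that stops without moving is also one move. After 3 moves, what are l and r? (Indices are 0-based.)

l=3, r=13

[0,16] 'e'=='e' → l++,r--
[1,15] 'e'=='e' → l++,r--
[2,14] 'b'=='b' → l++,r--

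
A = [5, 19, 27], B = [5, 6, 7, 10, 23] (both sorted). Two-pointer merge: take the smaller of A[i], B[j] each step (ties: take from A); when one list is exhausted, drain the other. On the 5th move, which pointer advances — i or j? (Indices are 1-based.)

i=1 j=1: A[i]=5<=B[j]=5 take 5, i++
i=2 j=1: A[i]=19>B[j]=5 take 5, j++
i=2 j=2: A[i]=19>B[j]=6 take 6, j++
i=2 j=3: A[i]=19>B[j]=7 take 7, j++
i=2 j=4: A[i]=19>B[j]=10 take 10, j++

j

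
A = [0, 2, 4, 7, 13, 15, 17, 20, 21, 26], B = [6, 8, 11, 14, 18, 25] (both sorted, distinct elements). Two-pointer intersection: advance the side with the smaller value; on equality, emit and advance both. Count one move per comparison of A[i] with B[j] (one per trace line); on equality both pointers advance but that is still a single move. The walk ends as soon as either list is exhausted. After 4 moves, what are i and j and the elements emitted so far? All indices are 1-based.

[i=1,j=1] 0<6 → i++
[i=2,j=1] 2<6 → i++
[i=3,j=1] 4<6 → i++
[i=4,j=1] 7>6 → j++

i=4, j=2, emitted=[]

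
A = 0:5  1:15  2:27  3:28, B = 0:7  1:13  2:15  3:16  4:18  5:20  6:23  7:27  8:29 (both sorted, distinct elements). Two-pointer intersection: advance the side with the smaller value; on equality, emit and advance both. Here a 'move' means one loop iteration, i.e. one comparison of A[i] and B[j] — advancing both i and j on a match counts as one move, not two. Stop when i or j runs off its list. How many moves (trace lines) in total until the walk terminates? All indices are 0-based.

[i=0,j=0] 5<7 → i++
[i=1,j=0] 15>7 → j++
[i=1,j=1] 15>13 → j++
[i=1,j=2] 15==15 emit → i++,j++
[i=2,j=3] 27>16 → j++
[i=2,j=4] 27>18 → j++
[i=2,j=5] 27>20 → j++
[i=2,j=6] 27>23 → j++
[i=2,j=7] 27==27 emit → i++,j++
[i=3,j=8] 28<29 → i++

10 moves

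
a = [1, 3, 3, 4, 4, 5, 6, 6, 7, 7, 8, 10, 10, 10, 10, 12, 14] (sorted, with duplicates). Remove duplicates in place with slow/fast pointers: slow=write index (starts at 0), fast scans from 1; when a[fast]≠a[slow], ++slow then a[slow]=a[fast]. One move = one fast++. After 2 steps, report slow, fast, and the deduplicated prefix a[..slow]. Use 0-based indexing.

slow=1, fast=3, prefix=[1, 3]

slow=0 fast=1: a[fast]=3≠a[slow]=1 write a[1]=3, slow++,fast++
slow=1 fast=2: a[fast]=3=a[slow] dup, fast++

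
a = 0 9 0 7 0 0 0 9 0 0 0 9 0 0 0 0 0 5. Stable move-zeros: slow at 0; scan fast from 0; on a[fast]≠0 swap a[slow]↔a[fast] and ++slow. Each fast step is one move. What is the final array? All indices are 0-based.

[9, 7, 9, 9, 5, 0, 0, 0, 0, 0, 0, 0, 0, 0, 0, 0, 0, 0]

slow=0 fast=0: a[fast]=0, fast++
slow=0 fast=1: a[fast]=9≠0 swap→a[0]=9, slow++,fast++
slow=1 fast=2: a[fast]=0, fast++
slow=1 fast=3: a[fast]=7≠0 swap→a[1]=7, slow++,fast++
slow=2 fast=4: a[fast]=0, fast++
slow=2 fast=5: a[fast]=0, fast++
slow=2 fast=6: a[fast]=0, fast++
slow=2 fast=7: a[fast]=9≠0 swap→a[2]=9, slow++,fast++
slow=3 fast=8: a[fast]=0, fast++
slow=3 fast=9: a[fast]=0, fast++
slow=3 fast=10: a[fast]=0, fast++
slow=3 fast=11: a[fast]=9≠0 swap→a[3]=9, slow++,fast++
slow=4 fast=12: a[fast]=0, fast++
slow=4 fast=13: a[fast]=0, fast++
slow=4 fast=14: a[fast]=0, fast++
slow=4 fast=15: a[fast]=0, fast++
slow=4 fast=16: a[fast]=0, fast++
slow=4 fast=17: a[fast]=5≠0 swap→a[4]=5, slow++,fast++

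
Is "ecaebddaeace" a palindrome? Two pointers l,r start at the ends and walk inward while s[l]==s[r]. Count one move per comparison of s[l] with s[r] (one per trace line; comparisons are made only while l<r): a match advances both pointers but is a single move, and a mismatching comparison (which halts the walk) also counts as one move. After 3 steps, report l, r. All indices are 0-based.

[0,11] 'e'=='e' → l++,r--
[1,10] 'c'=='c' → l++,r--
[2,9] 'a'=='a' → l++,r--

l=3, r=8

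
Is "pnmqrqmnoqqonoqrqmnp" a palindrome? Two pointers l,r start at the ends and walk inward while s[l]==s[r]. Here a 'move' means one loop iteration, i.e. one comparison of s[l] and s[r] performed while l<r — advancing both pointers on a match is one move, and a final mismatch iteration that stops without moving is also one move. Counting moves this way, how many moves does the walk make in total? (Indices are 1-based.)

l=1 r=20: 'p'=='p', l++,r--
l=2 r=19: 'n'=='n', l++,r--
l=3 r=18: 'm'=='m', l++,r--
l=4 r=17: 'q'=='q', l++,r--
l=5 r=16: 'r'=='r', l++,r--
l=6 r=15: 'q'=='q', l++,r--
l=7 r=14: 'm'!='o', stop

7 moves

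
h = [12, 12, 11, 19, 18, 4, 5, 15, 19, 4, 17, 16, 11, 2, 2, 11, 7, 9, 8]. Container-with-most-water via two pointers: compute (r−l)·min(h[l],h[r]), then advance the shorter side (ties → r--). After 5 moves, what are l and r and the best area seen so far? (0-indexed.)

[0,18] min(12,8)*18=144 best=144 * → r--
[0,17] min(12,9)*17=153 best=153 * → r--
[0,16] min(12,7)*16=112 best=153 → r--
[0,15] min(12,11)*15=165 best=165 * → r--
[0,14] min(12,2)*14=28 best=165 → r--

l=0, r=13, best area=165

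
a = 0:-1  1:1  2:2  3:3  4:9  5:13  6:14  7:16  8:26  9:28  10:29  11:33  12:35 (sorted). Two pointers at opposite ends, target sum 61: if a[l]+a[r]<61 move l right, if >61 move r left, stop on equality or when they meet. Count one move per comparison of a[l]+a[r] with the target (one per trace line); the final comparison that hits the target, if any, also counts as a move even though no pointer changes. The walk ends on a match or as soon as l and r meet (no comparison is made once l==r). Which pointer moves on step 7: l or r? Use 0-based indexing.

[0,12] -1+35=34 <61 → l++
[1,12] 1+35=36 <61 → l++
[2,12] 2+35=37 <61 → l++
[3,12] 3+35=38 <61 → l++
[4,12] 9+35=44 <61 → l++
[5,12] 13+35=48 <61 → l++
[6,12] 14+35=49 <61 → l++

l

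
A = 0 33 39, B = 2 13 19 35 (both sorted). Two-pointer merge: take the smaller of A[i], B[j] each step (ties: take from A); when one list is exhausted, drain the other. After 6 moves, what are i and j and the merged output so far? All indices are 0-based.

i=2, j=4, merged so far=[0, 2, 13, 19, 33, 35]

[i=0,j=0] A[i]=0<=B[j]=2 take 0 → i++
[i=1,j=0] A[i]=33>B[j]=2 take 2 → j++
[i=1,j=1] A[i]=33>B[j]=13 take 13 → j++
[i=1,j=2] A[i]=33>B[j]=19 take 19 → j++
[i=1,j=3] A[i]=33<=B[j]=35 take 33 → i++
[i=2,j=3] A[i]=39>B[j]=35 take 35 → j++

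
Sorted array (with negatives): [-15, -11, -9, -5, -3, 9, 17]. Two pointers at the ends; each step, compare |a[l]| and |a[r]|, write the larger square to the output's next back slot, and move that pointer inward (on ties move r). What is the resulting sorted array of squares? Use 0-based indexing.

[9, 25, 81, 81, 121, 225, 289]

[0,6] |-15|<=|17| out[6]=289 → r--
[0,5] |-15|>|9| out[5]=225 → l++
[1,5] |-11|>|9| out[4]=121 → l++
[2,5] |-9|<=|9| out[3]=81 → r--
[2,4] |-9|>|-3| out[2]=81 → l++
[3,4] |-5|>|-3| out[1]=25 → l++
[4,4] |-3|<=|-3| out[0]=9 → r--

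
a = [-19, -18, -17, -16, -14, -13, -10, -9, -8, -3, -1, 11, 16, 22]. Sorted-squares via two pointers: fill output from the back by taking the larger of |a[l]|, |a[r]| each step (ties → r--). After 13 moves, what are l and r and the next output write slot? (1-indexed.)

l=11, r=11, next write slot=1

l=1 r=14: |-19|<=|22| out[14]=484, r--
l=1 r=13: |-19|>|16| out[13]=361, l++
l=2 r=13: |-18|>|16| out[12]=324, l++
l=3 r=13: |-17|>|16| out[11]=289, l++
l=4 r=13: |-16|<=|16| out[10]=256, r--
l=4 r=12: |-16|>|11| out[9]=256, l++
l=5 r=12: |-14|>|11| out[8]=196, l++
l=6 r=12: |-13|>|11| out[7]=169, l++
l=7 r=12: |-10|<=|11| out[6]=121, r--
l=7 r=11: |-10|>|-1| out[5]=100, l++
l=8 r=11: |-9|>|-1| out[4]=81, l++
l=9 r=11: |-8|>|-1| out[3]=64, l++
l=10 r=11: |-3|>|-1| out[2]=9, l++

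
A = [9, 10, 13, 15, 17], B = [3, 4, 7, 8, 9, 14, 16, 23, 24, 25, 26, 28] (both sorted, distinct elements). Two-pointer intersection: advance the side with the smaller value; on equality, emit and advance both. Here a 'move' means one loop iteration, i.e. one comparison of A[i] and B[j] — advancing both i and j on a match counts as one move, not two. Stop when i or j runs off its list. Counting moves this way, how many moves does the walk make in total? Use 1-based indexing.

[i=1,j=1] 9>3 → j++
[i=1,j=2] 9>4 → j++
[i=1,j=3] 9>7 → j++
[i=1,j=4] 9>8 → j++
[i=1,j=5] 9==9 emit → i++,j++
[i=2,j=6] 10<14 → i++
[i=3,j=6] 13<14 → i++
[i=4,j=6] 15>14 → j++
[i=4,j=7] 15<16 → i++
[i=5,j=7] 17>16 → j++
[i=5,j=8] 17<23 → i++

11 moves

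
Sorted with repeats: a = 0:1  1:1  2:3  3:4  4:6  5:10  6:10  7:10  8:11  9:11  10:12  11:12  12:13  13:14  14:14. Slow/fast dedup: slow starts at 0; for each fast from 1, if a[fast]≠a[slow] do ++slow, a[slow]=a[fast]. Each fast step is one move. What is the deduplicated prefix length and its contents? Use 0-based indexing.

(s=0,f=1) a[fast]=1=a[slow] dup → fast++
(s=0,f=2) a[fast]=3≠a[slow]=1 write a[1]=3 → slow++,fast++
(s=1,f=3) a[fast]=4≠a[slow]=3 write a[2]=4 → slow++,fast++
(s=2,f=4) a[fast]=6≠a[slow]=4 write a[3]=6 → slow++,fast++
(s=3,f=5) a[fast]=10≠a[slow]=6 write a[4]=10 → slow++,fast++
(s=4,f=6) a[fast]=10=a[slow] dup → fast++
(s=4,f=7) a[fast]=10=a[slow] dup → fast++
(s=4,f=8) a[fast]=11≠a[slow]=10 write a[5]=11 → slow++,fast++
(s=5,f=9) a[fast]=11=a[slow] dup → fast++
(s=5,f=10) a[fast]=12≠a[slow]=11 write a[6]=12 → slow++,fast++
(s=6,f=11) a[fast]=12=a[slow] dup → fast++
(s=6,f=12) a[fast]=13≠a[slow]=12 write a[7]=13 → slow++,fast++
(s=7,f=13) a[fast]=14≠a[slow]=13 write a[8]=14 → slow++,fast++
(s=8,f=14) a[fast]=14=a[slow] dup → fast++

length 9; prefix = [1, 3, 4, 6, 10, 11, 12, 13, 14]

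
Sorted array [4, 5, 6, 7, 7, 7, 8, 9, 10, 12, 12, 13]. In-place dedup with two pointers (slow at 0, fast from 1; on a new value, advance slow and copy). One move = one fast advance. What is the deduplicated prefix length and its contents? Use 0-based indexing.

length 9; prefix = [4, 5, 6, 7, 8, 9, 10, 12, 13]

(s=0,f=1) a[fast]=5≠a[slow]=4 write a[1]=5 → slow++,fast++
(s=1,f=2) a[fast]=6≠a[slow]=5 write a[2]=6 → slow++,fast++
(s=2,f=3) a[fast]=7≠a[slow]=6 write a[3]=7 → slow++,fast++
(s=3,f=4) a[fast]=7=a[slow] dup → fast++
(s=3,f=5) a[fast]=7=a[slow] dup → fast++
(s=3,f=6) a[fast]=8≠a[slow]=7 write a[4]=8 → slow++,fast++
(s=4,f=7) a[fast]=9≠a[slow]=8 write a[5]=9 → slow++,fast++
(s=5,f=8) a[fast]=10≠a[slow]=9 write a[6]=10 → slow++,fast++
(s=6,f=9) a[fast]=12≠a[slow]=10 write a[7]=12 → slow++,fast++
(s=7,f=10) a[fast]=12=a[slow] dup → fast++
(s=7,f=11) a[fast]=13≠a[slow]=12 write a[8]=13 → slow++,fast++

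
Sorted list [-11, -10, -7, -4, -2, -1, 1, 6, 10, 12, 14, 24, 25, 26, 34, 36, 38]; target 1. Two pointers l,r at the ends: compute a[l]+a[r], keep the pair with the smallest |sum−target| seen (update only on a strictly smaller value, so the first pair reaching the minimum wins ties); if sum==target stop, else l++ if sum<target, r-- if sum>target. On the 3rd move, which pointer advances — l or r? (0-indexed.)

r

l=0 r=16: -11+38=27 d=26 *, r--
l=0 r=15: -11+36=25 d=24 *, r--
l=0 r=14: -11+34=23 d=22 *, r--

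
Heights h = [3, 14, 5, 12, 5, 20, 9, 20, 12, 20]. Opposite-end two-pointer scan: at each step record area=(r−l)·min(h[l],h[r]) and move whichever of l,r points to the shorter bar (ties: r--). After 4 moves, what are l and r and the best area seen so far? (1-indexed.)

[1,10] min(3,20)*9=27 best=27 * → l++
[2,10] min(14,20)*8=112 best=112 * → l++
[3,10] min(5,20)*7=35 best=112 → l++
[4,10] min(12,20)*6=72 best=112 → l++

l=5, r=10, best area=112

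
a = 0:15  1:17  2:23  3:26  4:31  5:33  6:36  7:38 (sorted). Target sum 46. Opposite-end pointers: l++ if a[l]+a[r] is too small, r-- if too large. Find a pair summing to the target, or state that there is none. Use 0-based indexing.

(15, 31)

l=0 r=7: 15+38=53 >46, r--
l=0 r=6: 15+36=51 >46, r--
l=0 r=5: 15+33=48 >46, r--
l=0 r=4: 15+31=46, found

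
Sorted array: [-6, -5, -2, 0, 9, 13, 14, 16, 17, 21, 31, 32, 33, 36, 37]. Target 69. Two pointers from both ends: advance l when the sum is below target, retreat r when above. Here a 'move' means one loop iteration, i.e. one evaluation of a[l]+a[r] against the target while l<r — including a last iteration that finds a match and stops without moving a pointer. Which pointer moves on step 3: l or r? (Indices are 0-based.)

l

[0,14] -6+37=31 <69 → l++
[1,14] -5+37=32 <69 → l++
[2,14] -2+37=35 <69 → l++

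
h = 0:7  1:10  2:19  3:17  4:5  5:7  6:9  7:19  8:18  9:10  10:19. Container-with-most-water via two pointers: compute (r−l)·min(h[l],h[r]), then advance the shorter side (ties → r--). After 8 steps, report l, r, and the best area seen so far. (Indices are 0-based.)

l=2, r=4, best area=152

[0,10] min(7,19)*10=70 best=70 * → l++
[1,10] min(10,19)*9=90 best=90 * → l++
[2,10] min(19,19)*8=152 best=152 * → r--
[2,9] min(19,10)*7=70 best=152 → r--
[2,8] min(19,18)*6=108 best=152 → r--
[2,7] min(19,19)*5=95 best=152 → r--
[2,6] min(19,9)*4=36 best=152 → r--
[2,5] min(19,7)*3=21 best=152 → r--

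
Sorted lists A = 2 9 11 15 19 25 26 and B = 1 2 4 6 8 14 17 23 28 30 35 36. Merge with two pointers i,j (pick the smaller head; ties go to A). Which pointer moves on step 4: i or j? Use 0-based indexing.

i=0 j=0: A[i]=2>B[j]=1 take 1, j++
i=0 j=1: A[i]=2<=B[j]=2 take 2, i++
i=1 j=1: A[i]=9>B[j]=2 take 2, j++
i=1 j=2: A[i]=9>B[j]=4 take 4, j++

j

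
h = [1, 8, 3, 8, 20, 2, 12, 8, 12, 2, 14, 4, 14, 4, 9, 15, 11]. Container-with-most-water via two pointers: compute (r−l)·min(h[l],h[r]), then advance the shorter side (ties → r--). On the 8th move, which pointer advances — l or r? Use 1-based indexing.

r

l=1 r=17: min(1,11)*16=16 best=16 *, l++
l=2 r=17: min(8,11)*15=120 best=120 *, l++
l=3 r=17: min(3,11)*14=42 best=120, l++
l=4 r=17: min(8,11)*13=104 best=120, l++
l=5 r=17: min(20,11)*12=132 best=132 *, r--
l=5 r=16: min(20,15)*11=165 best=165 *, r--
l=5 r=15: min(20,9)*10=90 best=165, r--
l=5 r=14: min(20,4)*9=36 best=165, r--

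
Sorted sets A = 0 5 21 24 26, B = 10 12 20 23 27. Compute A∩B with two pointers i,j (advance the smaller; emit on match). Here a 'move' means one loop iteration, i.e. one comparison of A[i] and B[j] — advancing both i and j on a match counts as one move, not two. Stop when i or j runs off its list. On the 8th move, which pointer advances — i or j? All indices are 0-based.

i

i=0 j=0: 0<10, i++
i=1 j=0: 5<10, i++
i=2 j=0: 21>10, j++
i=2 j=1: 21>12, j++
i=2 j=2: 21>20, j++
i=2 j=3: 21<23, i++
i=3 j=3: 24>23, j++
i=3 j=4: 24<27, i++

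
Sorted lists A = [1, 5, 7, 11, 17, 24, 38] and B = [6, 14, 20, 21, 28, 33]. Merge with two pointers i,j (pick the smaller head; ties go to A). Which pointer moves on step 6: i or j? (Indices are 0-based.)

j

i=0 j=0: A[i]=1<=B[j]=6 take 1, i++
i=1 j=0: A[i]=5<=B[j]=6 take 5, i++
i=2 j=0: A[i]=7>B[j]=6 take 6, j++
i=2 j=1: A[i]=7<=B[j]=14 take 7, i++
i=3 j=1: A[i]=11<=B[j]=14 take 11, i++
i=4 j=1: A[i]=17>B[j]=14 take 14, j++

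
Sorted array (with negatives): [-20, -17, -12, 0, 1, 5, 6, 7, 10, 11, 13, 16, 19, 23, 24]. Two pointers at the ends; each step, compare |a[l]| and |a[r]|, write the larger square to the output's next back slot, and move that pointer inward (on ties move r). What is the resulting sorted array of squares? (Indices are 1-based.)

[0, 1, 25, 36, 49, 100, 121, 144, 169, 256, 289, 361, 400, 529, 576]

[1,15] |-20|<=|24| out[15]=576 → r--
[1,14] |-20|<=|23| out[14]=529 → r--
[1,13] |-20|>|19| out[13]=400 → l++
[2,13] |-17|<=|19| out[12]=361 → r--
[2,12] |-17|>|16| out[11]=289 → l++
[3,12] |-12|<=|16| out[10]=256 → r--
[3,11] |-12|<=|13| out[9]=169 → r--
[3,10] |-12|>|11| out[8]=144 → l++
[4,10] |0|<=|11| out[7]=121 → r--
[4,9] |0|<=|10| out[6]=100 → r--
[4,8] |0|<=|7| out[5]=49 → r--
[4,7] |0|<=|6| out[4]=36 → r--
[4,6] |0|<=|5| out[3]=25 → r--
[4,5] |0|<=|1| out[2]=1 → r--
[4,4] |0|<=|0| out[1]=0 → r--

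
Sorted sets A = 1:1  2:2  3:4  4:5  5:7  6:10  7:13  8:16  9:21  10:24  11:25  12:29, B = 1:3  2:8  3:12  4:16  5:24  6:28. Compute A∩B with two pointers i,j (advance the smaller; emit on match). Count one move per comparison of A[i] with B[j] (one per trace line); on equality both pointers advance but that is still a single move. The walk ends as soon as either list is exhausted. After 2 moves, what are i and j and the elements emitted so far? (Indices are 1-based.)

i=1 j=1: 1<3, i++
i=2 j=1: 2<3, i++

i=3, j=1, emitted=[]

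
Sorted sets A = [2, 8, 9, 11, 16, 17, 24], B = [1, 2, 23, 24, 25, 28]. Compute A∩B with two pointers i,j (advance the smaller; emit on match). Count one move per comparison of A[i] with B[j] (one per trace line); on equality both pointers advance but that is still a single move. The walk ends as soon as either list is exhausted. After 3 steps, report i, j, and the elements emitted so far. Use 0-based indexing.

[i=0,j=0] 2>1 → j++
[i=0,j=1] 2==2 emit → i++,j++
[i=1,j=2] 8<23 → i++

i=2, j=2, emitted=[2]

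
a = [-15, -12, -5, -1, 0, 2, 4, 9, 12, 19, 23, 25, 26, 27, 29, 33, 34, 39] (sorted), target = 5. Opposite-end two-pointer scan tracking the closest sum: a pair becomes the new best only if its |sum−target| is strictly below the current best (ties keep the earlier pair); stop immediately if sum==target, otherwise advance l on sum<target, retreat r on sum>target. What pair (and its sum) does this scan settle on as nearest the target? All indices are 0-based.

l=0 r=17: -15+39=24 d=19 *, r--
l=0 r=16: -15+34=19 d=14 *, r--
l=0 r=15: -15+33=18 d=13 *, r--
l=0 r=14: -15+29=14 d=9 *, r--
l=0 r=13: -15+27=12 d=7 *, r--
l=0 r=12: -15+26=11 d=6 *, r--
l=0 r=11: -15+25=10 d=5 *, r--
l=0 r=10: -15+23=8 d=3 *, r--
l=0 r=9: -15+19=4 d=1 *, l++
l=1 r=9: -12+19=7 d=2, r--
l=1 r=8: -12+12=0 d=5, l++
l=2 r=8: -5+12=7 d=2, r--
l=2 r=7: -5+9=4 d=1, l++
l=3 r=7: -1+9=8 d=3, r--
l=3 r=6: -1+4=3 d=2, l++
l=4 r=6: 0+4=4 d=1, l++
l=5 r=6: 2+4=6 d=1, r--

pair (-15, 19) with sum 4 (|Δ|=1)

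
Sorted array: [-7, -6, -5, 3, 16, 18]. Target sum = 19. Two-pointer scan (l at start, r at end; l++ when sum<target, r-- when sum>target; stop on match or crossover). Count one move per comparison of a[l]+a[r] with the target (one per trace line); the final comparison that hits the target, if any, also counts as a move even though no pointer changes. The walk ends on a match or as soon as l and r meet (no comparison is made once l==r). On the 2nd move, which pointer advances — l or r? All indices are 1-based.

l

[1,6] -7+18=11 <19 → l++
[2,6] -6+18=12 <19 → l++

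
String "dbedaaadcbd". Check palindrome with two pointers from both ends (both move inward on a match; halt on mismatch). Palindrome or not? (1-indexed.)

not a palindrome (mismatch at 3,9)

l=1 r=11: 'd'=='d', l++,r--
l=2 r=10: 'b'=='b', l++,r--
l=3 r=9: 'e'!='c', stop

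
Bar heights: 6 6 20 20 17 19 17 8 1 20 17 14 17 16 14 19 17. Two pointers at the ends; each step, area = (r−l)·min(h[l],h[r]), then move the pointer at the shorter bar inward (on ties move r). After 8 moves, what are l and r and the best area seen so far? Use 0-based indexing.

l=2, r=10, best area=247

[0,16] min(6,17)*16=96 best=96 * → l++
[1,16] min(6,17)*15=90 best=96 → l++
[2,16] min(20,17)*14=238 best=238 * → r--
[2,15] min(20,19)*13=247 best=247 * → r--
[2,14] min(20,14)*12=168 best=247 → r--
[2,13] min(20,16)*11=176 best=247 → r--
[2,12] min(20,17)*10=170 best=247 → r--
[2,11] min(20,14)*9=126 best=247 → r--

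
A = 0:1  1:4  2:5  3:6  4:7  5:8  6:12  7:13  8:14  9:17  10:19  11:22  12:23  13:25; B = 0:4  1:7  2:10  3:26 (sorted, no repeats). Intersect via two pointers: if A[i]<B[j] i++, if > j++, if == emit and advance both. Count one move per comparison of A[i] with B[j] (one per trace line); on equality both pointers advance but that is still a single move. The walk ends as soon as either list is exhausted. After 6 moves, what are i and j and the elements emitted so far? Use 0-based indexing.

i=0 j=0: 1<4, i++
i=1 j=0: 4==4 emit, i++,j++
i=2 j=1: 5<7, i++
i=3 j=1: 6<7, i++
i=4 j=1: 7==7 emit, i++,j++
i=5 j=2: 8<10, i++

i=6, j=2, emitted=[4, 7]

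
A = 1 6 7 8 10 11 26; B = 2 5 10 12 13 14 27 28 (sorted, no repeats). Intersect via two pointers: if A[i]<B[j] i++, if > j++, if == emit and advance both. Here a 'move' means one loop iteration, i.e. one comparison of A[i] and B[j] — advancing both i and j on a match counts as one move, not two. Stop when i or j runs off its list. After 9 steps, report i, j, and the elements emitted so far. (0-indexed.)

[i=0,j=0] 1<2 → i++
[i=1,j=0] 6>2 → j++
[i=1,j=1] 6>5 → j++
[i=1,j=2] 6<10 → i++
[i=2,j=2] 7<10 → i++
[i=3,j=2] 8<10 → i++
[i=4,j=2] 10==10 emit → i++,j++
[i=5,j=3] 11<12 → i++
[i=6,j=3] 26>12 → j++

i=6, j=4, emitted=[10]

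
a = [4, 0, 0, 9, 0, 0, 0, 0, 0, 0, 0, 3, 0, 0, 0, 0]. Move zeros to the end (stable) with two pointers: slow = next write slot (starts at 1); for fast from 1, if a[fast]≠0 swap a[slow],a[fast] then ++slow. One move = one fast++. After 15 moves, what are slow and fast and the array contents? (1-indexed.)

slow=4, fast=16, a=[4, 9, 3, 0, 0, 0, 0, 0, 0, 0, 0, 0, 0, 0, 0, 0]

slow=1 fast=1: a[fast]=4≠0 swap→a[1]=4, slow++,fast++
slow=2 fast=2: a[fast]=0, fast++
slow=2 fast=3: a[fast]=0, fast++
slow=2 fast=4: a[fast]=9≠0 swap→a[2]=9, slow++,fast++
slow=3 fast=5: a[fast]=0, fast++
slow=3 fast=6: a[fast]=0, fast++
slow=3 fast=7: a[fast]=0, fast++
slow=3 fast=8: a[fast]=0, fast++
slow=3 fast=9: a[fast]=0, fast++
slow=3 fast=10: a[fast]=0, fast++
slow=3 fast=11: a[fast]=0, fast++
slow=3 fast=12: a[fast]=3≠0 swap→a[3]=3, slow++,fast++
slow=4 fast=13: a[fast]=0, fast++
slow=4 fast=14: a[fast]=0, fast++
slow=4 fast=15: a[fast]=0, fast++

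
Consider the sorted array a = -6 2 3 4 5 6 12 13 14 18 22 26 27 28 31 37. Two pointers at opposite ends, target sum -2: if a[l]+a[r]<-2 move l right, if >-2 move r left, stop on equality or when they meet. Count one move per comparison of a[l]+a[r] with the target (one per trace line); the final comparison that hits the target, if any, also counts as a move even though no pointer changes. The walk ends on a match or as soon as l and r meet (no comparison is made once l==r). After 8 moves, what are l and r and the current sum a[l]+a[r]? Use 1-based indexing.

l=1, r=8, sum=7

l=1 r=16: -6+37=31 >-2, r--
l=1 r=15: -6+31=25 >-2, r--
l=1 r=14: -6+28=22 >-2, r--
l=1 r=13: -6+27=21 >-2, r--
l=1 r=12: -6+26=20 >-2, r--
l=1 r=11: -6+22=16 >-2, r--
l=1 r=10: -6+18=12 >-2, r--
l=1 r=9: -6+14=8 >-2, r--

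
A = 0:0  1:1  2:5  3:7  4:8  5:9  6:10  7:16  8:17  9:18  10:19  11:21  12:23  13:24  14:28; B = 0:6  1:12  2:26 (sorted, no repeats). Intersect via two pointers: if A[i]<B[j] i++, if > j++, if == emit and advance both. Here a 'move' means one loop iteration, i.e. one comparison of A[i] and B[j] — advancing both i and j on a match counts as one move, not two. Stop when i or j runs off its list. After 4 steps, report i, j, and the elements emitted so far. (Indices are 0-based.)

i=3, j=1, emitted=[]

i=0 j=0: 0<6, i++
i=1 j=0: 1<6, i++
i=2 j=0: 5<6, i++
i=3 j=0: 7>6, j++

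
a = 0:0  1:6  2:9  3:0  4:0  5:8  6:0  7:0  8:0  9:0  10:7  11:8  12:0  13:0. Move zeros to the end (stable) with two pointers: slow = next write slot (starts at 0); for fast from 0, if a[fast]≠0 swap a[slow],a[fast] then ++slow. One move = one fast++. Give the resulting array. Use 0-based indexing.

[6, 9, 8, 7, 8, 0, 0, 0, 0, 0, 0, 0, 0, 0]

(s=0,f=0) a[fast]=0 → fast++
(s=0,f=1) a[fast]=6≠0 swap→a[0]=6 → slow++,fast++
(s=1,f=2) a[fast]=9≠0 swap→a[1]=9 → slow++,fast++
(s=2,f=3) a[fast]=0 → fast++
(s=2,f=4) a[fast]=0 → fast++
(s=2,f=5) a[fast]=8≠0 swap→a[2]=8 → slow++,fast++
(s=3,f=6) a[fast]=0 → fast++
(s=3,f=7) a[fast]=0 → fast++
(s=3,f=8) a[fast]=0 → fast++
(s=3,f=9) a[fast]=0 → fast++
(s=3,f=10) a[fast]=7≠0 swap→a[3]=7 → slow++,fast++
(s=4,f=11) a[fast]=8≠0 swap→a[4]=8 → slow++,fast++
(s=5,f=12) a[fast]=0 → fast++
(s=5,f=13) a[fast]=0 → fast++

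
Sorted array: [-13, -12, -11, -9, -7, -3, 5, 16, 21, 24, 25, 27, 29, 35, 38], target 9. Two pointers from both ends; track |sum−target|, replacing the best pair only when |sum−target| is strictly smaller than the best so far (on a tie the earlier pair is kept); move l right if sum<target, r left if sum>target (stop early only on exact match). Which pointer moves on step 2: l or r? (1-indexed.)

r

l=1 r=15: -13+38=25 d=16 *, r--
l=1 r=14: -13+35=22 d=13 *, r--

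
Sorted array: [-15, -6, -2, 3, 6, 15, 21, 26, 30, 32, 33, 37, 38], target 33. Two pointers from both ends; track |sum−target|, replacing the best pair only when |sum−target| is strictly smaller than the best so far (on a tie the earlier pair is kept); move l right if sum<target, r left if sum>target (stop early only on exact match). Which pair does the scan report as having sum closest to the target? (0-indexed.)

l=0 r=12: -15+38=23 d=10 *, l++
l=1 r=12: -6+38=32 d=1 *, l++
l=2 r=12: -2+38=36 d=3, r--
l=2 r=11: -2+37=35 d=2, r--
l=2 r=10: -2+33=31 d=2, l++
l=3 r=10: 3+33=36 d=3, r--
l=3 r=9: 3+32=35 d=2, r--
l=3 r=8: 3+30=33 d=0 *, stop

pair (3, 30) with sum 33 (|Δ|=0)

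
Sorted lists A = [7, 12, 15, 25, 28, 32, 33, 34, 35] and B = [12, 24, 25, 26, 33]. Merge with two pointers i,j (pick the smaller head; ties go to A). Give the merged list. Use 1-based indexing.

i=1 j=1: A[i]=7<=B[j]=12 take 7, i++
i=2 j=1: A[i]=12<=B[j]=12 take 12, i++
i=3 j=1: A[i]=15>B[j]=12 take 12, j++
i=3 j=2: A[i]=15<=B[j]=24 take 15, i++
i=4 j=2: A[i]=25>B[j]=24 take 24, j++
i=4 j=3: A[i]=25<=B[j]=25 take 25, i++
i=5 j=3: A[i]=28>B[j]=25 take 25, j++
i=5 j=4: A[i]=28>B[j]=26 take 26, j++
i=5 j=5: A[i]=28<=B[j]=33 take 28, i++
i=6 j=5: A[i]=32<=B[j]=33 take 32, i++
i=7 j=5: A[i]=33<=B[j]=33 take 33, i++
i=8 j=5: A[i]=34>B[j]=33 take 33, j++
i=8 j=6: B done, take A[i]=34, i++
i=9 j=6: B done, take A[i]=35, i++

[7, 12, 12, 15, 24, 25, 25, 26, 28, 32, 33, 33, 34, 35]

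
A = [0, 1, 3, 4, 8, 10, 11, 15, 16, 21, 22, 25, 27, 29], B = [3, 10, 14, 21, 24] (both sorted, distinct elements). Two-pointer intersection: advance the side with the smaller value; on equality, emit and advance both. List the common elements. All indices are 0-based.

[i=0,j=0] 0<3 → i++
[i=1,j=0] 1<3 → i++
[i=2,j=0] 3==3 emit → i++,j++
[i=3,j=1] 4<10 → i++
[i=4,j=1] 8<10 → i++
[i=5,j=1] 10==10 emit → i++,j++
[i=6,j=2] 11<14 → i++
[i=7,j=2] 15>14 → j++
[i=7,j=3] 15<21 → i++
[i=8,j=3] 16<21 → i++
[i=9,j=3] 21==21 emit → i++,j++
[i=10,j=4] 22<24 → i++
[i=11,j=4] 25>24 → j++

intersection = [3, 10, 21]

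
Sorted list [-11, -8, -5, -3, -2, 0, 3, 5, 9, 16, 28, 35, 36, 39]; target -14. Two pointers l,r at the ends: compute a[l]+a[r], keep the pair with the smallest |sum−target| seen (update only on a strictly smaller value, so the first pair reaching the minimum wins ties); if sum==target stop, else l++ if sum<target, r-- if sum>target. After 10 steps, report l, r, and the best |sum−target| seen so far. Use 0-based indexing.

l=0, r=3, best |Δ|=1

l=0 r=13: -11+39=28 d=42 *, r--
l=0 r=12: -11+36=25 d=39 *, r--
l=0 r=11: -11+35=24 d=38 *, r--
l=0 r=10: -11+28=17 d=31 *, r--
l=0 r=9: -11+16=5 d=19 *, r--
l=0 r=8: -11+9=-2 d=12 *, r--
l=0 r=7: -11+5=-6 d=8 *, r--
l=0 r=6: -11+3=-8 d=6 *, r--
l=0 r=5: -11+0=-11 d=3 *, r--
l=0 r=4: -11+-2=-13 d=1 *, r--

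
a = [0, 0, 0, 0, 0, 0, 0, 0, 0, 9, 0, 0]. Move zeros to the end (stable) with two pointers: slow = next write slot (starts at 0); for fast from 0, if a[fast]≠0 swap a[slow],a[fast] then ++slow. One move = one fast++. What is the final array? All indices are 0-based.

[9, 0, 0, 0, 0, 0, 0, 0, 0, 0, 0, 0]

slow=0 fast=0: a[fast]=0, fast++
slow=0 fast=1: a[fast]=0, fast++
slow=0 fast=2: a[fast]=0, fast++
slow=0 fast=3: a[fast]=0, fast++
slow=0 fast=4: a[fast]=0, fast++
slow=0 fast=5: a[fast]=0, fast++
slow=0 fast=6: a[fast]=0, fast++
slow=0 fast=7: a[fast]=0, fast++
slow=0 fast=8: a[fast]=0, fast++
slow=0 fast=9: a[fast]=9≠0 swap→a[0]=9, slow++,fast++
slow=1 fast=10: a[fast]=0, fast++
slow=1 fast=11: a[fast]=0, fast++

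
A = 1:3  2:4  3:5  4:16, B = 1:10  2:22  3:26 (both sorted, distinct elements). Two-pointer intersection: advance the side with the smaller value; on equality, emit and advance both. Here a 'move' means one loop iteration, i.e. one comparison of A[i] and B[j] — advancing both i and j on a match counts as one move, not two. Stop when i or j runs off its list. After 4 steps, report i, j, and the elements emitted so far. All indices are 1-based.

[i=1,j=1] 3<10 → i++
[i=2,j=1] 4<10 → i++
[i=3,j=1] 5<10 → i++
[i=4,j=1] 16>10 → j++

i=4, j=2, emitted=[]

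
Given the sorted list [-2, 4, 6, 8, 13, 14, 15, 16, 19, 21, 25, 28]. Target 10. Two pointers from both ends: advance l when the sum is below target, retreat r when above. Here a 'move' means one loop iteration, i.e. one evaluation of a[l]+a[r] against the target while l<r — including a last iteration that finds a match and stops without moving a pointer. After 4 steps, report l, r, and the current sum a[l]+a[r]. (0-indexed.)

l=0 r=11: -2+28=26 >10, r--
l=0 r=10: -2+25=23 >10, r--
l=0 r=9: -2+21=19 >10, r--
l=0 r=8: -2+19=17 >10, r--

l=0, r=7, sum=14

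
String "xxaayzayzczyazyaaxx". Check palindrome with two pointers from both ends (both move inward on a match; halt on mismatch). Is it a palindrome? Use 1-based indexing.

palindrome

[1,19] 'x'=='x' → l++,r--
[2,18] 'x'=='x' → l++,r--
[3,17] 'a'=='a' → l++,r--
[4,16] 'a'=='a' → l++,r--
[5,15] 'y'=='y' → l++,r--
[6,14] 'z'=='z' → l++,r--
[7,13] 'a'=='a' → l++,r--
[8,12] 'y'=='y' → l++,r--
[9,11] 'z'=='z' → l++,r--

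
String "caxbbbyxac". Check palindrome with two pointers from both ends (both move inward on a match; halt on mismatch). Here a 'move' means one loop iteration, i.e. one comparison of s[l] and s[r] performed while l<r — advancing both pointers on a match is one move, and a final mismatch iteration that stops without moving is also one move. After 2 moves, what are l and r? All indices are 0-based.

l=0 r=9: 'c'=='c', l++,r--
l=1 r=8: 'a'=='a', l++,r--

l=2, r=7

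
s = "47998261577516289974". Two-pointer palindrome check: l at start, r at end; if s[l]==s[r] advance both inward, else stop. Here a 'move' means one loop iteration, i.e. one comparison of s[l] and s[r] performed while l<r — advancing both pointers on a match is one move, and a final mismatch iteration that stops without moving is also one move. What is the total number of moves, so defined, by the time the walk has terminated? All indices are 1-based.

l=1 r=20: '4'=='4', l++,r--
l=2 r=19: '7'=='7', l++,r--
l=3 r=18: '9'=='9', l++,r--
l=4 r=17: '9'=='9', l++,r--
l=5 r=16: '8'=='8', l++,r--
l=6 r=15: '2'=='2', l++,r--
l=7 r=14: '6'=='6', l++,r--
l=8 r=13: '1'=='1', l++,r--
l=9 r=12: '5'=='5', l++,r--
l=10 r=11: '7'=='7', l++,r--

10 moves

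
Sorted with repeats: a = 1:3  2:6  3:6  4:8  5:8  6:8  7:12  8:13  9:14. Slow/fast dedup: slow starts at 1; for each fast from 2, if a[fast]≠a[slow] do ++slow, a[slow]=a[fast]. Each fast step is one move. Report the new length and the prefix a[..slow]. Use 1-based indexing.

length 6; prefix = [3, 6, 8, 12, 13, 14]

slow=1 fast=2: a[fast]=6≠a[slow]=3 write a[2]=6, slow++,fast++
slow=2 fast=3: a[fast]=6=a[slow] dup, fast++
slow=2 fast=4: a[fast]=8≠a[slow]=6 write a[3]=8, slow++,fast++
slow=3 fast=5: a[fast]=8=a[slow] dup, fast++
slow=3 fast=6: a[fast]=8=a[slow] dup, fast++
slow=3 fast=7: a[fast]=12≠a[slow]=8 write a[4]=12, slow++,fast++
slow=4 fast=8: a[fast]=13≠a[slow]=12 write a[5]=13, slow++,fast++
slow=5 fast=9: a[fast]=14≠a[slow]=13 write a[6]=14, slow++,fast++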